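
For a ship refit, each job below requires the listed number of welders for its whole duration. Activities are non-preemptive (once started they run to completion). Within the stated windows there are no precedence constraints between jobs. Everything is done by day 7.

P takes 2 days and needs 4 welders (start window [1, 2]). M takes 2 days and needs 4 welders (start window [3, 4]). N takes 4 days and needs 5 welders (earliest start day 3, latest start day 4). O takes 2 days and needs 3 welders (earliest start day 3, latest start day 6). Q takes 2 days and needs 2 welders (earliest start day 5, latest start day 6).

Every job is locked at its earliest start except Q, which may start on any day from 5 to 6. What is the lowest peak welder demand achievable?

Q@5: d1:4  d2:4  d3:12  d4:12  d5:7  d6:7  d7:0 → peak 12
Q@6: d1:4  d2:4  d3:12  d4:12  d5:5  d6:7  d7:2 → peak 12
Best is Q@5, peak 12.

12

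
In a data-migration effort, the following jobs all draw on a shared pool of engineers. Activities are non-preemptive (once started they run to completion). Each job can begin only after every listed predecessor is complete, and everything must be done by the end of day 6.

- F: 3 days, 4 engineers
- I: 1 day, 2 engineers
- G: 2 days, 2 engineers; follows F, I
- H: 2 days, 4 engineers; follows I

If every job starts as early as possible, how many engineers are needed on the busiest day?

Early-start schedule: F@1, I@1, G@4, H@2.
Load per day: day 1: 6, day 2: 8, day 3: 8, day 4: 2, day 5: 2, day 6: 0.
Peak is 8.

8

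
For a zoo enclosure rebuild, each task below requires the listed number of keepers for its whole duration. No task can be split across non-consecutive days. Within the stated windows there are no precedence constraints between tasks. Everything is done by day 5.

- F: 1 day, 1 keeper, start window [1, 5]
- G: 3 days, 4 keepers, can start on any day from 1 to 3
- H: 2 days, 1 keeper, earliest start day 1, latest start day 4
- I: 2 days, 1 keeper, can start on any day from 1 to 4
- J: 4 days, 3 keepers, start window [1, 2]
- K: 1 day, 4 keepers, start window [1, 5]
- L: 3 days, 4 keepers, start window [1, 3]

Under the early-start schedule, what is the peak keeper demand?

18

Early-start schedule: F@1, G@1, H@1, I@1, J@1, K@1, L@1.
Load per day: day 1: 18, day 2: 13, day 3: 11, day 4: 3, day 5: 0.
Peak is 18.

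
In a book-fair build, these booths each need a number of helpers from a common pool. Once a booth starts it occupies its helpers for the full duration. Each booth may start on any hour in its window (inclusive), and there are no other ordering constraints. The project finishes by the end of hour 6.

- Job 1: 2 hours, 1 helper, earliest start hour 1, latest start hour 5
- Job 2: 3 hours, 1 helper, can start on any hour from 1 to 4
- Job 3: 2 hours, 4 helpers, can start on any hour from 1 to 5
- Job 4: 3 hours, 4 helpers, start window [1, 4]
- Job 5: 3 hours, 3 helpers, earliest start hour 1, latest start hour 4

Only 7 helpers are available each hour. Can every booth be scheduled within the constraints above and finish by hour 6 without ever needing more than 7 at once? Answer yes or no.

yes

Schedule Job 1@1, Job 2@1, Job 3@1, Job 4@3, Job 5@4: h1:6  h2:6  h3:5  h4:7  h5:7  h6:3 — peak 7 ≤ 7.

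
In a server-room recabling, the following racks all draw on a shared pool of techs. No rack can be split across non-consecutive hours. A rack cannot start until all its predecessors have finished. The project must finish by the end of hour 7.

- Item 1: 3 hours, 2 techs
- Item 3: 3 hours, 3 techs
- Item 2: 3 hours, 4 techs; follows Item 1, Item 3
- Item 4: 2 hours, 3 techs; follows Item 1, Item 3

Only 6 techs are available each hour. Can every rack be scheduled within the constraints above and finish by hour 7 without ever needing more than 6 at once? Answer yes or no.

The minimum achievable peak is 7; 6 < 7, so no feasible schedule stays within the cap.

no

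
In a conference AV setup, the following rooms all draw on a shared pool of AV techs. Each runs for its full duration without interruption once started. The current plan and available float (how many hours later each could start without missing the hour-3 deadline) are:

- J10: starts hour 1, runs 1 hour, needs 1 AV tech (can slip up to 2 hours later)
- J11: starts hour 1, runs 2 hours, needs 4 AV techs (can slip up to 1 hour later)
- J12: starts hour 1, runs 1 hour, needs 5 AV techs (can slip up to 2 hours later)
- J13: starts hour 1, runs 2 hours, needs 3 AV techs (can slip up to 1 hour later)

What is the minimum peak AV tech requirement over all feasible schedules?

Early-start (J10@1, J11@1, J12@1, J13@1) gives peak 13: h1:13  h2:7  h3:0.
Shift J11→2, J13→2.
Schedule J10@1, J11@2, J12@1, J13@2: h1:6  h2:7  h3:7 — peak 7.
Total AV tech-hours = 20 over 3 hours ⇒ peak ≥ ⌈20/3⌉ = 7, so 7 is optimal.

7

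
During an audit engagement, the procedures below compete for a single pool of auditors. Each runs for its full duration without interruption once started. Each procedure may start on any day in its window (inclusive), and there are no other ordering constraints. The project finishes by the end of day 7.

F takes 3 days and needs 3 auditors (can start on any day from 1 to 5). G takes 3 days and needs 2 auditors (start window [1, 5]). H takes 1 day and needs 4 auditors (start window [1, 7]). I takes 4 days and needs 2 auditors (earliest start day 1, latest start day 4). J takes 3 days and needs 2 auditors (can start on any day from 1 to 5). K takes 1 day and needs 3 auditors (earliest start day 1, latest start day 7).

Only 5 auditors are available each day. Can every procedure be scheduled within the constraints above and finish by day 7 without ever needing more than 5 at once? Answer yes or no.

no

Total auditor-days = 36; over 7 days the average is 36/7 > 5, so some day must exceed 5.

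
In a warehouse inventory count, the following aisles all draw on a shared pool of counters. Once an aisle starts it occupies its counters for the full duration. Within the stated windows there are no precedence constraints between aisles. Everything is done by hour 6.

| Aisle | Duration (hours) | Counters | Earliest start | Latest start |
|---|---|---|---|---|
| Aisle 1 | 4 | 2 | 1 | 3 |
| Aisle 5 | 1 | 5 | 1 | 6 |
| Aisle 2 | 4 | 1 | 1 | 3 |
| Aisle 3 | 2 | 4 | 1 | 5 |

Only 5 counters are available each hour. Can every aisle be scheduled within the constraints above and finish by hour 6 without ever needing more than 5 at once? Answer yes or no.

The minimum achievable peak is 6; 5 < 6, so no feasible schedule stays within the cap.

no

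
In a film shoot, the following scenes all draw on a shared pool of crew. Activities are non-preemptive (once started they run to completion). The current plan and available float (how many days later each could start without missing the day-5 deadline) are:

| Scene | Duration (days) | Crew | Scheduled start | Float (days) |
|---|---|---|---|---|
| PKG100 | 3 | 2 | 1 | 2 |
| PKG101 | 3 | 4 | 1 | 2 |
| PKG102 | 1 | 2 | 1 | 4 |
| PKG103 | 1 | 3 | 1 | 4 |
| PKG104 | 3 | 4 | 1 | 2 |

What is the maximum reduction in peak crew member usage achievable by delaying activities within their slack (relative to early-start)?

Early-start peak: d1:15  d2:10  d3:10  d4:0  d5:0 ⇒ 15.
Leveled (PKG100@1, PKG101@1, PKG102@1, PKG103@2, PKG104@3): d1:8  d2:9  d3:10  d4:4  d5:4 ⇒ 10.
Reduction 15 − 10 = 5.

5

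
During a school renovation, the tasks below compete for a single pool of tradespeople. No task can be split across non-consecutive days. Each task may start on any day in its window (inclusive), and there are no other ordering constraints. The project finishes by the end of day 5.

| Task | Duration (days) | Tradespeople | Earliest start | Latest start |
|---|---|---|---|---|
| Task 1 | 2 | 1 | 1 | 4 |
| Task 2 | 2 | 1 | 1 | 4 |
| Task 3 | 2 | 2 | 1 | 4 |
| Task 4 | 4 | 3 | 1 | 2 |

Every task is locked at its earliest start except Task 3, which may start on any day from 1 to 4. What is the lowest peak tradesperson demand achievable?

Task 3@1: d1:7  d2:7  d3:3  d4:3  d5:0 → peak 7
Task 3@2: d1:5  d2:7  d3:5  d4:3  d5:0 → peak 7
Task 3@3: d1:5  d2:5  d3:5  d4:5  d5:0 → peak 5
Task 3@4: d1:5  d2:5  d3:3  d4:5  d5:2 → peak 5
Best is Task 3@3, peak 5.

5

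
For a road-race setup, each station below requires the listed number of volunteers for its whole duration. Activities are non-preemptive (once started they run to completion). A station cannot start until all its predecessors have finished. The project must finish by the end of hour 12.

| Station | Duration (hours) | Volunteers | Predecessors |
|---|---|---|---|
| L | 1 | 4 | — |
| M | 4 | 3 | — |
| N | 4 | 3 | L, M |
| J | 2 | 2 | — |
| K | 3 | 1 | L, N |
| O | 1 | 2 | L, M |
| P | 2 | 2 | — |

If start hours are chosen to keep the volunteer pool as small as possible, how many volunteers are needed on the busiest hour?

Early-start (L@1, M@1, N@5, J@1, K@9, O@5, P@1) gives peak 11: h1:11  h2:7  h3:3  h4:3  h5:5  h6:3  h7:3  h8:3  h9:1  h10:1  h11:1  h12:0.
Shift M→2, N→6, J→2, K→10, O→6, P→4.
Schedule L@1, M@2, N@6, J@2, K@10, O@6, P@4: h1:4  h2:5  h3:5  h4:5  h5:5  h6:5  h7:3  h8:3  h9:3  h10:1  h11:1  h12:1 — peak 5.

5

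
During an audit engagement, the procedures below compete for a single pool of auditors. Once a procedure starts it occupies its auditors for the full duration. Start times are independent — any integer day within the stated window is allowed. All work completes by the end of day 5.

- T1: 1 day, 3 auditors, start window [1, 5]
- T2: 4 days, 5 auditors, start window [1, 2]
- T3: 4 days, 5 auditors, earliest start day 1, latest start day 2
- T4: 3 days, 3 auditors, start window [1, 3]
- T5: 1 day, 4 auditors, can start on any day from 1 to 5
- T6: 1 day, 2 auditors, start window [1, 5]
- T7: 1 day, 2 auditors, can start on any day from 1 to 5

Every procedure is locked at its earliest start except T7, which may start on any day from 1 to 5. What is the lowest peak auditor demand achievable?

22

T7@1: d1:24  d2:13  d3:13  d4:10  d5:0 → peak 24
T7@2: d1:22  d2:15  d3:13  d4:10  d5:0 → peak 22
T7@3: d1:22  d2:13  d3:15  d4:10  d5:0 → peak 22
T7@4: d1:22  d2:13  d3:13  d4:12  d5:0 → peak 22
T7@5: d1:22  d2:13  d3:13  d4:10  d5:2 → peak 22
Best is T7@2, peak 22.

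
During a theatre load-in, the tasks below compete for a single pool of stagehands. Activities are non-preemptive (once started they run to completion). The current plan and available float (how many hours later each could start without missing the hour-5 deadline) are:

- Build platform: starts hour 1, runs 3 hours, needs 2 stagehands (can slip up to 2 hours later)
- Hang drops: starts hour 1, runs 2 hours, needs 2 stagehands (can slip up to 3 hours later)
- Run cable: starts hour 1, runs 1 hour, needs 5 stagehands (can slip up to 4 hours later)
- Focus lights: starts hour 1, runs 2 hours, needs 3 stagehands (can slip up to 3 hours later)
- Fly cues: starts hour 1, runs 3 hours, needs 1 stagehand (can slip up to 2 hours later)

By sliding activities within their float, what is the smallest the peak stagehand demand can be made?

6

Early-start (Build platform@1, Hang drops@1, Run cable@1, Focus lights@1, Fly cues@1) gives peak 13: h1:13  h2:8  h3:3  h4:0  h5:0.
Shift Run cable→5, Focus lights→3.
Schedule Build platform@1, Hang drops@1, Run cable@5, Focus lights@3, Fly cues@1: h1:5  h2:5  h3:6  h4:3  h5:5 — peak 6.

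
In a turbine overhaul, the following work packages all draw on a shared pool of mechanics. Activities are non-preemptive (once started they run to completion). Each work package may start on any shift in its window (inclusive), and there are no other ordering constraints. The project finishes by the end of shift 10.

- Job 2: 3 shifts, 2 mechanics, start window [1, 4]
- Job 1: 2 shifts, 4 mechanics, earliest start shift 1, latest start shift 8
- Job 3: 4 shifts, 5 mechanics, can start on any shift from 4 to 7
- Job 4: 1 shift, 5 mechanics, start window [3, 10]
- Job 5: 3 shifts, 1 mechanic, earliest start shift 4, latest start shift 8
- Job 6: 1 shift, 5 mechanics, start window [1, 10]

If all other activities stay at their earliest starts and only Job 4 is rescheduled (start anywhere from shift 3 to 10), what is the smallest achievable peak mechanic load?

Job 4@3: s1:11  s2:6  s3:7  s4:6  s5:6  s6:6  s7:5  s8:0  s9:0  s10:0 → peak 11
Job 4@4: s1:11  s2:6  s3:2  s4:11  s5:6  s6:6  s7:5  s8:0  s9:0  s10:0 → peak 11
Job 4@5: s1:11  s2:6  s3:2  s4:6  s5:11  s6:6  s7:5  s8:0  s9:0  s10:0 → peak 11
Job 4@6: s1:11  s2:6  s3:2  s4:6  s5:6  s6:11  s7:5  s8:0  s9:0  s10:0 → peak 11
Job 4@7: s1:11  s2:6  s3:2  s4:6  s5:6  s6:6  s7:10  s8:0  s9:0  s10:0 → peak 11
Job 4@8: s1:11  s2:6  s3:2  s4:6  s5:6  s6:6  s7:5  s8:5  s9:0  s10:0 → peak 11
Job 4@9: s1:11  s2:6  s3:2  s4:6  s5:6  s6:6  s7:5  s8:0  s9:5  s10:0 → peak 11
Job 4@10: s1:11  s2:6  s3:2  s4:6  s5:6  s6:6  s7:5  s8:0  s9:0  s10:5 → peak 11
Best is Job 4@3, peak 11.

11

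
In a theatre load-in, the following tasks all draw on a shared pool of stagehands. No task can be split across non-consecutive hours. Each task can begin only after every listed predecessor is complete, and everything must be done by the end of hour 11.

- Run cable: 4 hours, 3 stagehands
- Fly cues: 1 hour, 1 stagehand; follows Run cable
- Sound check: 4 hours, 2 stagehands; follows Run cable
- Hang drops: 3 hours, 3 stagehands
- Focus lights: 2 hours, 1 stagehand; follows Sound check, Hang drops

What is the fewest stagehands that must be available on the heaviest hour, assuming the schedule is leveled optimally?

5

Early-start (Run cable@1, Fly cues@5, Sound check@5, Hang drops@1, Focus lights@9) gives peak 6: h1:6  h2:6  h3:6  h4:3  h5:3  h6:2  h7:2  h8:2  h9:1  h10:1  h11:0.
Shift Hang drops→6.
Schedule Run cable@1, Fly cues@5, Sound check@5, Hang drops@6, Focus lights@9: h1:3  h2:3  h3:3  h4:3  h5:3  h6:5  h7:5  h8:5  h9:1  h10:1  h11:0 — peak 5.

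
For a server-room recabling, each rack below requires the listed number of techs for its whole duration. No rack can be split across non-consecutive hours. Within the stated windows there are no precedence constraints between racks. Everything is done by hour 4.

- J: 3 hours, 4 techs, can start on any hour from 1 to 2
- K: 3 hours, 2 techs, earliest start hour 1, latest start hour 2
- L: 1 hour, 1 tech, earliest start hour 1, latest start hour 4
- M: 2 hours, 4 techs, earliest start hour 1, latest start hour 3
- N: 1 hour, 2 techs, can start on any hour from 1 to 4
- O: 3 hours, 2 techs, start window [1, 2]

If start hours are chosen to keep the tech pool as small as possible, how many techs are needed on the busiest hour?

12

Early-start (J@1, K@1, L@1, M@1, N@1, O@1) gives peak 15: h1:15  h2:12  h3:8  h4:0.
Shift N→3, O→2.
Schedule J@1, K@1, L@1, M@1, N@3, O@2: h1:11  h2:12  h3:10  h4:2 — peak 12.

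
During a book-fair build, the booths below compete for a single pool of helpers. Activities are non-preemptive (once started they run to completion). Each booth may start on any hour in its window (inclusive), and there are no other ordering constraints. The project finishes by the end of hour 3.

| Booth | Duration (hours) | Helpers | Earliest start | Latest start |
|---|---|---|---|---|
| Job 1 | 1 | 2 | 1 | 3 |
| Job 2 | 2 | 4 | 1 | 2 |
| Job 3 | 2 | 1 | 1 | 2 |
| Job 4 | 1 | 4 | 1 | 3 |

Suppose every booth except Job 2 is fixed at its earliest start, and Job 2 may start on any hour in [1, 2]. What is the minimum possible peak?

7

Job 2@1: h1:11  h2:5  h3:0 → peak 11
Job 2@2: h1:7  h2:5  h3:4 → peak 7
Best is Job 2@2, peak 7.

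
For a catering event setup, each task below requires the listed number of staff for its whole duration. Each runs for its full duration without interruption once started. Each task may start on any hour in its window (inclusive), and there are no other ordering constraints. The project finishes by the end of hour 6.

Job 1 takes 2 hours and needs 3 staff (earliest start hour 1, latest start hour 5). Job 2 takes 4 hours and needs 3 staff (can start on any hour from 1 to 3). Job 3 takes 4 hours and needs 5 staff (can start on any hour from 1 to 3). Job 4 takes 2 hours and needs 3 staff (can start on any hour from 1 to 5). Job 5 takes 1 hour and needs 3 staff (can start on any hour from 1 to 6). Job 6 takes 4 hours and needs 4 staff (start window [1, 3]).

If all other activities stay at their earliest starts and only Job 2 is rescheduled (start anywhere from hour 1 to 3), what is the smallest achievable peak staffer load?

18

Job 2@1: h1:21  h2:18  h3:12  h4:12  h5:0  h6:0 → peak 21
Job 2@2: h1:18  h2:18  h3:12  h4:12  h5:3  h6:0 → peak 18
Job 2@3: h1:18  h2:15  h3:12  h4:12  h5:3  h6:3 → peak 18
Best is Job 2@2, peak 18.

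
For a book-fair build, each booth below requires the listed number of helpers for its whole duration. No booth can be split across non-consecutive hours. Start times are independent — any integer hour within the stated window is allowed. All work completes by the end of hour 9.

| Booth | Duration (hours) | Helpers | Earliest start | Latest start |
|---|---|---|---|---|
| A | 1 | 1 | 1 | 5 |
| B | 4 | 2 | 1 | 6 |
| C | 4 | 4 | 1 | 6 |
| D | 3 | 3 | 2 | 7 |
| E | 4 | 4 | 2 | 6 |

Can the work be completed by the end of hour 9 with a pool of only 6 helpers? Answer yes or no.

The minimum achievable peak is 7; 6 < 7, so no feasible schedule stays within the cap.

no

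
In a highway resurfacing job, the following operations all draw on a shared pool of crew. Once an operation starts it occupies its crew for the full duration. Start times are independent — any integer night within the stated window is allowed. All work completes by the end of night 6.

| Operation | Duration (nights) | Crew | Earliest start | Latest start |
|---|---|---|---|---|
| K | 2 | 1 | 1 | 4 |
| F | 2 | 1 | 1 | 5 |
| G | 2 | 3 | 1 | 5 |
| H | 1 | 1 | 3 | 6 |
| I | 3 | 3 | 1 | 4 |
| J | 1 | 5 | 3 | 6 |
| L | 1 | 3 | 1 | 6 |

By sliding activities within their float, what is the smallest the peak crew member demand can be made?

6

Early-start (K@1, F@1, G@1, H@3, I@1, J@3, L@1) gives peak 11: n1:11  n2:8  n3:9  n4:0  n5:0  n6:0.
Shift I→3, J→6, L→4.
Schedule K@1, F@1, G@1, H@3, I@3, J@6, L@4: n1:5  n2:5  n3:4  n4:6  n5:3  n6:5 — peak 6.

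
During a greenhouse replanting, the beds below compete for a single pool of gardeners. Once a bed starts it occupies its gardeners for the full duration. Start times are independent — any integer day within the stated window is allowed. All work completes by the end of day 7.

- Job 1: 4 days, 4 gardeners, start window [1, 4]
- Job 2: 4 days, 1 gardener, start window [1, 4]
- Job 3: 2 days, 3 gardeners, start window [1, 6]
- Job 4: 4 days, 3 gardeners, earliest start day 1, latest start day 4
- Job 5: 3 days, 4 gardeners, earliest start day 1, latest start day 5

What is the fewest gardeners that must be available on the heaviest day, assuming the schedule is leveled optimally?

Early-start (Job 1@1, Job 2@1, Job 3@1, Job 4@1, Job 5@1) gives peak 15: d1:15  d2:15  d3:12  d4:8  d5:0  d6:0  d7:0.
Shift Job 4→3, Job 5→5.
Schedule Job 1@1, Job 2@1, Job 3@1, Job 4@3, Job 5@5: d1:8  d2:8  d3:8  d4:8  d5:7  d6:7  d7:4 — peak 8.
Total gardener-days = 50 over 7 days ⇒ peak ≥ ⌈50/7⌉ = 8, so 8 is optimal.

8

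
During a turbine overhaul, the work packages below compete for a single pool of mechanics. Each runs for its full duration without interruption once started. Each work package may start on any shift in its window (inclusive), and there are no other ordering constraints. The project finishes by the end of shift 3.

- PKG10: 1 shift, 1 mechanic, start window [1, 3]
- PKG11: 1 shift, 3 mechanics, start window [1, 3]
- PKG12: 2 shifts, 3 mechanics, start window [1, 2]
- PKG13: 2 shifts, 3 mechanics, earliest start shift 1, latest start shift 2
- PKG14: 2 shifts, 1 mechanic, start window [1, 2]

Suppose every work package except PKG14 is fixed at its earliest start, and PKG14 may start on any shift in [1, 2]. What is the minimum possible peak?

10

PKG14@1: s1:11  s2:7  s3:0 → peak 11
PKG14@2: s1:10  s2:7  s3:1 → peak 10
Best is PKG14@2, peak 10.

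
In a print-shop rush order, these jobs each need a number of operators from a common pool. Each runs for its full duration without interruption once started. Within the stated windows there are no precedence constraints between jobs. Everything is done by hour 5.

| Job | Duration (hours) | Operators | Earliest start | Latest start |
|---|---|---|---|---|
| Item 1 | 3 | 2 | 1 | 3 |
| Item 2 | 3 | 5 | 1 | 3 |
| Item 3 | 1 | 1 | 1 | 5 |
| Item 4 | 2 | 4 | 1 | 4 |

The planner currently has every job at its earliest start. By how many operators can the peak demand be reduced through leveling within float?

5

Early-start peak: h1:12  h2:11  h3:7  h4:0  h5:0 ⇒ 12.
Leveled (Item 1@1, Item 2@1, Item 3@4, Item 4@4): h1:7  h2:7  h3:7  h4:5  h5:4 ⇒ 7.
Reduction 12 − 7 = 5.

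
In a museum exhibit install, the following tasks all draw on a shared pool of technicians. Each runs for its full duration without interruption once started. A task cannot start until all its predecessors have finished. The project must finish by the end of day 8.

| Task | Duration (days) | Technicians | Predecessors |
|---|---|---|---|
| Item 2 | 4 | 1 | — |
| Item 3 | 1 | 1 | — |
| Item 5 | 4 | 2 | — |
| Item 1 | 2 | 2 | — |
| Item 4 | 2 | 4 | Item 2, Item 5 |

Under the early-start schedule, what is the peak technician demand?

Early-start schedule: Item 2@1, Item 3@1, Item 5@1, Item 1@1, Item 4@5.
Load per day: day 1: 6, day 2: 5, day 3: 3, day 4: 3, day 5: 4, day 6: 4, day 7: 0, day 8: 0.
Peak is 6.

6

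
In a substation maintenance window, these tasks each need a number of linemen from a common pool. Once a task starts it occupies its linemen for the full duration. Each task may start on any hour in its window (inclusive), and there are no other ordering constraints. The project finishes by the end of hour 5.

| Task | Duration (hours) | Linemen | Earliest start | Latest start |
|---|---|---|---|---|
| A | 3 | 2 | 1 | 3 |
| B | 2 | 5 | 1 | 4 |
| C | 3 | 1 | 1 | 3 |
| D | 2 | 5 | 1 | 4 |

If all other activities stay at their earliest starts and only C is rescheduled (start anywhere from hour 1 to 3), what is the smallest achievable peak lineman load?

12

C@1: h1:13  h2:13  h3:3  h4:0  h5:0 → peak 13
C@2: h1:12  h2:13  h3:3  h4:1  h5:0 → peak 13
C@3: h1:12  h2:12  h3:3  h4:1  h5:1 → peak 12
Best is C@3, peak 12.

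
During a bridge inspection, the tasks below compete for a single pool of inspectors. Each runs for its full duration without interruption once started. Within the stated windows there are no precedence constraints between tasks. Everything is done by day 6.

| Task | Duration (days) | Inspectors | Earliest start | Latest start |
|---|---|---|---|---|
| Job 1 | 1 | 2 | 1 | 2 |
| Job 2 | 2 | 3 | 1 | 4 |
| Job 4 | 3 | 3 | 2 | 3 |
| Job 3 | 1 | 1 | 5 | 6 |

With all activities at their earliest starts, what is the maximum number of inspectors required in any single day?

6

Early-start schedule: Job 1@1, Job 2@1, Job 4@2, Job 3@5.
Load per day: day 1: 5, day 2: 6, day 3: 3, day 4: 3, day 5: 1, day 6: 0.
Peak is 6.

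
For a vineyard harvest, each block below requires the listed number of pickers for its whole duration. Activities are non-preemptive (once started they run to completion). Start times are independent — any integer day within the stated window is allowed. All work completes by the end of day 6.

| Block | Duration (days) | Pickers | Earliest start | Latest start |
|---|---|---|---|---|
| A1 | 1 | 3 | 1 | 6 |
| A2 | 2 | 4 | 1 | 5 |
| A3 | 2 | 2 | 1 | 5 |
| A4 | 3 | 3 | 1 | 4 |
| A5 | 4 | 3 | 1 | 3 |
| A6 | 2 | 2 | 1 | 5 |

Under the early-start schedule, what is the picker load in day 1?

At early start, day 1 has: A1, A2, A3, A4, A5, A6.
Demand: 3 + 4 + 2 + 3 + 3 + 2 = 17.

17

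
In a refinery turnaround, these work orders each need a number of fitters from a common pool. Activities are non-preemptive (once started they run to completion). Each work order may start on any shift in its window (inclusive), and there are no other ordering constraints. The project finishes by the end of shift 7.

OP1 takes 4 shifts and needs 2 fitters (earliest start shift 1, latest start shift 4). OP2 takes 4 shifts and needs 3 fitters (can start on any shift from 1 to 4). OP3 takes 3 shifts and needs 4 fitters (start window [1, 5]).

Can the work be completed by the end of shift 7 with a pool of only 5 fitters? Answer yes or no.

yes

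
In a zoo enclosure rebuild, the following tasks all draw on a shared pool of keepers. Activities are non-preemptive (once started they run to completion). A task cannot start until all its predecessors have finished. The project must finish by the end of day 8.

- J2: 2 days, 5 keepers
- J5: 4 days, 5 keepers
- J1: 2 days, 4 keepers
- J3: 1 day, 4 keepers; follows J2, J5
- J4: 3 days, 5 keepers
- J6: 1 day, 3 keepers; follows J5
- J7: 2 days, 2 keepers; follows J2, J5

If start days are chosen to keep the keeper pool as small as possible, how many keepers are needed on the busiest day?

10

Early-start (J2@1, J5@1, J1@1, J3@5, J4@1, J6@5, J7@5) gives peak 19: d1:19  d2:19  d3:10  d4:5  d5:9  d6:2  d7:0  d8:0.
Shift J1→3, J4→5, J6→6, J7→6.
Schedule J2@1, J5@1, J1@3, J3@5, J4@5, J6@6, J7@6: d1:10  d2:10  d3:9  d4:9  d5:9  d6:10  d7:7  d8:0 — peak 10.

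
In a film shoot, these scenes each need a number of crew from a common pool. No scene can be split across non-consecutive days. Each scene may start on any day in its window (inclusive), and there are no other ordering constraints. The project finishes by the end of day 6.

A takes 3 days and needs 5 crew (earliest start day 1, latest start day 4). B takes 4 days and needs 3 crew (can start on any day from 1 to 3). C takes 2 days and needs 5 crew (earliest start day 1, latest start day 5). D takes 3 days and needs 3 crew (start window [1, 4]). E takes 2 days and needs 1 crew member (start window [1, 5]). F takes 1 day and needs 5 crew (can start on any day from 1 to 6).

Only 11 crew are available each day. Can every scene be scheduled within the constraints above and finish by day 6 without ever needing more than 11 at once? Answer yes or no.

yes

Schedule A@1, B@1, C@4, D@1, E@4, F@5: d1:11  d2:11  d3:11  d4:9  d5:11  d6:0 — peak 11 ≤ 11.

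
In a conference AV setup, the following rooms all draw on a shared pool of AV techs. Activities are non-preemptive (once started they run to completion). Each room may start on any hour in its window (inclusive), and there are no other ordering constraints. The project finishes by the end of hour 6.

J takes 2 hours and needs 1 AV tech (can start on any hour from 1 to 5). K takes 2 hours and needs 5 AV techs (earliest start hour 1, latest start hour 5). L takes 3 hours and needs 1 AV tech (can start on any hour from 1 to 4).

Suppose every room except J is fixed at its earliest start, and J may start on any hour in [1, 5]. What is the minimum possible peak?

6

J@1: h1:7  h2:7  h3:1  h4:0  h5:0  h6:0 → peak 7
J@2: h1:6  h2:7  h3:2  h4:0  h5:0  h6:0 → peak 7
J@3: h1:6  h2:6  h3:2  h4:1  h5:0  h6:0 → peak 6
J@4: h1:6  h2:6  h3:1  h4:1  h5:1  h6:0 → peak 6
J@5: h1:6  h2:6  h3:1  h4:0  h5:1  h6:1 → peak 6
Best is J@3, peak 6.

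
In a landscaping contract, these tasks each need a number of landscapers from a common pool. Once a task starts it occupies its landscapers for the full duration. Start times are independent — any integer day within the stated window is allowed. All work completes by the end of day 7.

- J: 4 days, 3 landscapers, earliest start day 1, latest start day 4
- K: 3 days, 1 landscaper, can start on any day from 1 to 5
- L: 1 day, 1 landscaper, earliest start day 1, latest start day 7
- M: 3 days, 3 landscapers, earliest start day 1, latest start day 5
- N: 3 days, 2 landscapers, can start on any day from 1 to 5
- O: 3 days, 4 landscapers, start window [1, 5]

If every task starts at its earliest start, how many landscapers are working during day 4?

3

At early start, day 4 has: J.
Demand: 3 = 3.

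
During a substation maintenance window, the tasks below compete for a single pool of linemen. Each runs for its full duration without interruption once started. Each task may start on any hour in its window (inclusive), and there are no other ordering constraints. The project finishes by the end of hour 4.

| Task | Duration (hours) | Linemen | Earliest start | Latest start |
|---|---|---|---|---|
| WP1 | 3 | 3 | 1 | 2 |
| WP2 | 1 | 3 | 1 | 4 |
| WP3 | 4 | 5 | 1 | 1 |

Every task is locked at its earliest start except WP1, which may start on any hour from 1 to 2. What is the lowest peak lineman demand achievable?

8

WP1@1: h1:11  h2:8  h3:8  h4:5 → peak 11
WP1@2: h1:8  h2:8  h3:8  h4:8 → peak 8
Best is WP1@2, peak 8.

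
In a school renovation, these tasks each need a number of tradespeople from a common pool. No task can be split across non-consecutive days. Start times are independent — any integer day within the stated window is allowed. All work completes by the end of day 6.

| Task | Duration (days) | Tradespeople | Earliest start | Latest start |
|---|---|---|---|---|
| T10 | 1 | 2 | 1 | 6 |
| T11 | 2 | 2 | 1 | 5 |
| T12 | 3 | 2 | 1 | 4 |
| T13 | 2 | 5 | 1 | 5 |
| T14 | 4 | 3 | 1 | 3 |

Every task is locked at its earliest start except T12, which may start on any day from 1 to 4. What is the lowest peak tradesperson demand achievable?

12

T12@1: d1:14  d2:12  d3:5  d4:3  d5:0  d6:0 → peak 14
T12@2: d1:12  d2:12  d3:5  d4:5  d5:0  d6:0 → peak 12
T12@3: d1:12  d2:10  d3:5  d4:5  d5:2  d6:0 → peak 12
T12@4: d1:12  d2:10  d3:3  d4:5  d5:2  d6:2 → peak 12
Best is T12@2, peak 12.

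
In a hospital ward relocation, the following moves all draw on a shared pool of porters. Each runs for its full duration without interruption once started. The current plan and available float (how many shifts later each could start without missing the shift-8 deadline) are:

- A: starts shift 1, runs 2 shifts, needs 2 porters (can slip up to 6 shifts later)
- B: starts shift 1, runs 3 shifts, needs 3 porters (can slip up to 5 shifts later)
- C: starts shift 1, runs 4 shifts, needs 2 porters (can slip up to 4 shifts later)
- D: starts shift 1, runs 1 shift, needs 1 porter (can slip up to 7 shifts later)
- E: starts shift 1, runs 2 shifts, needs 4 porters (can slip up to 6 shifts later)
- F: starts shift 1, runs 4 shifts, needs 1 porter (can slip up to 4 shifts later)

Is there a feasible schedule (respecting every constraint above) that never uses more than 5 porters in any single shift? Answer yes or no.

yes

Schedule A@1, B@1, C@3, D@4, E@7, F@4: s1:5  s2:5  s3:5  s4:4  s5:3  s6:3  s7:5  s8:4 — peak 5 ≤ 5.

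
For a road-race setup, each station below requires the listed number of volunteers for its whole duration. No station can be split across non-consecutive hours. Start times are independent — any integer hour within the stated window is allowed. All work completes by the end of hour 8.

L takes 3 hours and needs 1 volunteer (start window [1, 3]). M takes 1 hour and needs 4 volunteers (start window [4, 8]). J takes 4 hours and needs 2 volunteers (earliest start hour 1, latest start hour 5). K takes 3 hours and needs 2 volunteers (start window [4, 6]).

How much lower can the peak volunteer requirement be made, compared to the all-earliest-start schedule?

Early-start peak: h1:3  h2:3  h3:3  h4:8  h5:2  h6:2  h7:0  h8:0 ⇒ 8.
Leveled (L@1, M@4, J@5, K@5): h1:1  h2:1  h3:1  h4:4  h5:4  h6:4  h7:4  h8:2 ⇒ 4.
Reduction 8 − 4 = 4.

4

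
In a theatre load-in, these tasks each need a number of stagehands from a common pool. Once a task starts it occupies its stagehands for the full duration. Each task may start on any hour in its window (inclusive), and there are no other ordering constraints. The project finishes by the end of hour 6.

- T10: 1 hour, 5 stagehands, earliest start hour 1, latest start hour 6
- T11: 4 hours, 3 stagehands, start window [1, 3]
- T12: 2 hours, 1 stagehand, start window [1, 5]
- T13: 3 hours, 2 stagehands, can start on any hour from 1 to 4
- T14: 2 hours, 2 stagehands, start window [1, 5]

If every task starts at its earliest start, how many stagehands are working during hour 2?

8

At early start, hour 2 has: T11, T12, T13, T14.
Demand: 3 + 1 + 2 + 2 = 8.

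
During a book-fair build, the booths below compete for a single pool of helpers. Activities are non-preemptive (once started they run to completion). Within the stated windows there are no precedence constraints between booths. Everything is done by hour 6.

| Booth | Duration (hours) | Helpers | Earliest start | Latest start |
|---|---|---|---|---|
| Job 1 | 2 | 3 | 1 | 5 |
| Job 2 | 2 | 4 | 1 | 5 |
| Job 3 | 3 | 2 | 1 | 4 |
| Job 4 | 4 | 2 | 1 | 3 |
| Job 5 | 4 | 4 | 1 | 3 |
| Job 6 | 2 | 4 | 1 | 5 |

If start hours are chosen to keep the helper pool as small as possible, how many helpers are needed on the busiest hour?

10

Early-start (Job 1@1, Job 2@1, Job 3@1, Job 4@1, Job 5@1, Job 6@1) gives peak 19: h1:19  h2:19  h3:8  h4:6  h5:0  h6:0.
Shift Job 4→3, Job 5→3, Job 6→4.
Schedule Job 1@1, Job 2@1, Job 3@1, Job 4@3, Job 5@3, Job 6@4: h1:9  h2:9  h3:8  h4:10  h5:10  h6:6 — peak 10.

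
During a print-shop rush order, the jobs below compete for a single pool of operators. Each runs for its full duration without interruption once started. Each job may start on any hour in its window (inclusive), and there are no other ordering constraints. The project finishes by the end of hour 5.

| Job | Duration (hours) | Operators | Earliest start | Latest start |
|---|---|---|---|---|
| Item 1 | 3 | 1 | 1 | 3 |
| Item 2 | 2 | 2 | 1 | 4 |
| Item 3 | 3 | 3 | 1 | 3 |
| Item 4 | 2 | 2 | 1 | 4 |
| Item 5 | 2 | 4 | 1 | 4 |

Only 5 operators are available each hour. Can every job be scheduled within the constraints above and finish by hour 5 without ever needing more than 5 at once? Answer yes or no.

Total operator-hours = 28; over 5 hours the average is 28/5 > 5, so some hour must exceed 5.

no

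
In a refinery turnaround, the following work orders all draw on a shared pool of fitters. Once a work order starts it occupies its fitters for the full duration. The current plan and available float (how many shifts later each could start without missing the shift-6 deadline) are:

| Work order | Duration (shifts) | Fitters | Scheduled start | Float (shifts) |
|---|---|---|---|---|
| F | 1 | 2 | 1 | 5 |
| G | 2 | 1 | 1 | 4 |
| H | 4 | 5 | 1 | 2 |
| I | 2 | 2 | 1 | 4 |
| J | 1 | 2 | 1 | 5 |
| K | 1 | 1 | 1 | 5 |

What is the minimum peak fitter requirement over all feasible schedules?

6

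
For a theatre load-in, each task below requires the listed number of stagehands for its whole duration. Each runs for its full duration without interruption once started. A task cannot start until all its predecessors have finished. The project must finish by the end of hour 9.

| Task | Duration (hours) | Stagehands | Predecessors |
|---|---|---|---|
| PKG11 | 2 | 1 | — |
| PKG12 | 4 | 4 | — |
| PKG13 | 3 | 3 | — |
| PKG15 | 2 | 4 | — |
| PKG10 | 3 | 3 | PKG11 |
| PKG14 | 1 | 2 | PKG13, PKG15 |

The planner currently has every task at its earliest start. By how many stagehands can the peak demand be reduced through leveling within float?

Early-start peak: h1:12  h2:12  h3:10  h4:9  h5:3  h6:0  h7:0  h8:0  h9:0 ⇒ 12.
Leveled (PKG11@1, PKG12@6, PKG13@3, PKG15@1, PKG10@3, PKG14@6): h1:5  h2:5  h3:6  h4:6  h5:6  h6:6  h7:4  h8:4  h9:4 ⇒ 6.
Reduction 12 − 6 = 6.

6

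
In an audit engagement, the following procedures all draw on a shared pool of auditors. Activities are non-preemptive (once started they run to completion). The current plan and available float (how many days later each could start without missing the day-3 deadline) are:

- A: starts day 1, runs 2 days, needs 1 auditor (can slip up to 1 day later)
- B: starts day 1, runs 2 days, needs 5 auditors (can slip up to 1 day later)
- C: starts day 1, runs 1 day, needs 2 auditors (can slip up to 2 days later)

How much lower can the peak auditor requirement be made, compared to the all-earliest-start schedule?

2

Early-start peak: d1:8  d2:6  d3:0 ⇒ 8.
Leveled (A@1, B@1, C@3): d1:6  d2:6  d3:2 ⇒ 6.
Reduction 8 − 6 = 2.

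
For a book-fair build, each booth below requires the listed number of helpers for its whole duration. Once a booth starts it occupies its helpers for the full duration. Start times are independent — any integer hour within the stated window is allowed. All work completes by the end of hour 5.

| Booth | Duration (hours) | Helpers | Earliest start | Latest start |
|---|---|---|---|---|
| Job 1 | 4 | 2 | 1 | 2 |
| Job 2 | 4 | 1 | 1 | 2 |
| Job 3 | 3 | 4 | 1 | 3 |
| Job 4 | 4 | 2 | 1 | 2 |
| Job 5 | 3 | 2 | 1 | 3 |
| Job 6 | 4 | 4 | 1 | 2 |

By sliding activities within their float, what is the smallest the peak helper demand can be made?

15

Schedule Job 1@1, Job 2@1, Job 3@1, Job 4@1, Job 5@1, Job 6@1: h1:15  h2:15  h3:15  h4:9  h5:0 — peak 15.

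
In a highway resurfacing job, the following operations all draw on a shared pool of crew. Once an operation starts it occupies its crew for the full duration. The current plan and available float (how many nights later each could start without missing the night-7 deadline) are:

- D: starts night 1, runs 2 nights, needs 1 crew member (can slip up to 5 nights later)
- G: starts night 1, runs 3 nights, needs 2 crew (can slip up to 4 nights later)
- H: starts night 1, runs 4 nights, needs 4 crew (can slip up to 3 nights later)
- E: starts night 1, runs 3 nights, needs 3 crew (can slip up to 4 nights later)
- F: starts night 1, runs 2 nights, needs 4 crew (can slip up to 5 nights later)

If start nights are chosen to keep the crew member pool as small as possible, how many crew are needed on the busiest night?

7

Early-start (D@1, G@1, H@1, E@1, F@1) gives peak 14: n1:14  n2:14  n3:9  n4:4  n5:0  n6:0  n7:0.
Shift E→4, F→5.
Schedule D@1, G@1, H@1, E@4, F@5: n1:7  n2:7  n3:6  n4:7  n5:7  n6:7  n7:0 — peak 7.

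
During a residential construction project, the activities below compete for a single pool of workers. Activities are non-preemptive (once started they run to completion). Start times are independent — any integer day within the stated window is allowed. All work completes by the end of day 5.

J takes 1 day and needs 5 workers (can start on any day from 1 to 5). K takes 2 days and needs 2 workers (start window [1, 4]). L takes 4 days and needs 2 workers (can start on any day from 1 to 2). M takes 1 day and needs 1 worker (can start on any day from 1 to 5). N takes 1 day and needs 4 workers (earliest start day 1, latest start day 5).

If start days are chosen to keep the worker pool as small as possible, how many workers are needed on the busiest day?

6

Early-start (J@1, K@1, L@1, M@1, N@1) gives peak 14: d1:14  d2:4  d3:2  d4:2  d5:0.
Shift K→2, L→2, N→4.
Schedule J@1, K@2, L@2, M@1, N@4: d1:6  d2:4  d3:4  d4:6  d5:2 — peak 6.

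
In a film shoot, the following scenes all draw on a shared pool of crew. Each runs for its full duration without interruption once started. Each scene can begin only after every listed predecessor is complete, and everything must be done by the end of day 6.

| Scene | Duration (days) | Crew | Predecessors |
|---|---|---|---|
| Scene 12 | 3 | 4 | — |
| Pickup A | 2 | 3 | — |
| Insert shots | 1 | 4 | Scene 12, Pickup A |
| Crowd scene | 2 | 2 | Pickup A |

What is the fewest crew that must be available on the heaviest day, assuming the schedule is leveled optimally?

Early-start (Scene 12@1, Pickup A@1, Insert shots@4, Crowd scene@3) gives peak 7: d1:7  d2:7  d3:6  d4:6  d5:0  d6:0.
Shift Scene 12→3, Insert shots→6.
Schedule Scene 12@3, Pickup A@1, Insert shots@6, Crowd scene@3: d1:3  d2:3  d3:6  d4:6  d5:4  d6:4 — peak 6.

6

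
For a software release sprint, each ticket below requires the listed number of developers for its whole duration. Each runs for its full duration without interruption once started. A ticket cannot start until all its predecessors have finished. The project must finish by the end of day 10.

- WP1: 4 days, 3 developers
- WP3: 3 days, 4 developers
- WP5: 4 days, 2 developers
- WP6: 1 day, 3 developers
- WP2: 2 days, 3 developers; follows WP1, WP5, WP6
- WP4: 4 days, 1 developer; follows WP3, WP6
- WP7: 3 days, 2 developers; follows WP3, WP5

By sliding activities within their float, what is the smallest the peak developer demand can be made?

6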